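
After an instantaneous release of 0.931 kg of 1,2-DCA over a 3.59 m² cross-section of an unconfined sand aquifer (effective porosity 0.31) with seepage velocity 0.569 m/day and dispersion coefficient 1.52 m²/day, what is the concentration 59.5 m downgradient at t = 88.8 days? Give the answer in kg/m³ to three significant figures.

For an instantaneous plane source, C(x,t) = M/(n_e·A·√(4πDt)) · exp(−(x−vt)²/(4Dt)), with n_e·A the pore (flow) area.
Plume center vt = 0.569 × 88.8 = 50.5272 m, so the well at 59.5 m is 8.9728 m downgradient of the peak.
√(4πDt) = 41.18 m, giving peak height M/(n_e·A·√(4πDt)) = 0.931/(0.31 × 3.59 × 41.18) = 0.02031 kg/m³.
(x−vt)²/(4Dt) = (8.9728)²/(4 × 1.52 × 88.8) = 0.1491; exp(−0.1491) = 0.8615.
C = 0.02031 × 0.8615 = 0.0175 kg/m³.

0.0175 kg/m³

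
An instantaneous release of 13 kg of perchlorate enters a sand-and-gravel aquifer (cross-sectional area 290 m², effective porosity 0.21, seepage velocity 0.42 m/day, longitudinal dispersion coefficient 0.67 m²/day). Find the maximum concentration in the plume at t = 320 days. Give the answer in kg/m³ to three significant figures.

0.00411 kg/m³

The peak of an instantaneous 1D plume sits at x = vt; there the Gaussian factor is 1 and C_max = M/(n_e·A·√(4πDt)), where n_e·A is the pore area the mass is dissolved in.
√(4πDt) = √(4π × 0.67 × 320) = 51.91 m, so C_max = 13/(0.21 × 290 × 51.91) = 0.00411 kg/m³.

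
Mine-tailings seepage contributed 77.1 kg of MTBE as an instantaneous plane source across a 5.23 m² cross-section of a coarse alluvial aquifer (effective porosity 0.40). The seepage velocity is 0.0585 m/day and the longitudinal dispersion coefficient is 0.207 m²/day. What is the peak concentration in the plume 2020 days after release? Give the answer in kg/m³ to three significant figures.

The peak of an instantaneous 1D plume sits at x = vt; there the Gaussian factor is 1 and C_max = M/(n_e·A·√(4πDt)), where n_e·A is the pore area the mass is dissolved in.
√(4πDt) = √(4π × 0.207 × 2020) = 72.49 m, so C_max = 77.1/(0.40 × 5.23 × 72.49) = 0.508 kg/m³.

0.508 kg/m³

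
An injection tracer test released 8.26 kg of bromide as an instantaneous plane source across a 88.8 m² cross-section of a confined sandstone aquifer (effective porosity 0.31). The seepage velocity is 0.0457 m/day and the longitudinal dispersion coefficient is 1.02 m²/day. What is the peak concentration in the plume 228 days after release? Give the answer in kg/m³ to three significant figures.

The peak of an instantaneous 1D plume sits at x = vt; there the Gaussian factor is 1 and C_max = M/(n_e·A·√(4πDt)), where n_e·A is the pore area the mass is dissolved in.
√(4πDt) = √(4π × 1.02 × 228) = 54.06 m, so C_max = 8.26/(0.31 × 88.8 × 54.06) = 0.00555 kg/m³.

0.00555 kg/m³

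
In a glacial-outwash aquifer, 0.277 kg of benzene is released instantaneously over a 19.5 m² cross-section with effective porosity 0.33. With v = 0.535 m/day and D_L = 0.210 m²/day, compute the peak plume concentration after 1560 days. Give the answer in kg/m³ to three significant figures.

The peak of an instantaneous 1D plume sits at x = vt; there the Gaussian factor is 1 and C_max = M/(n_e·A·√(4πDt)), where n_e·A is the pore area the mass is dissolved in.
√(4πDt) = √(4π × 0.210 × 1560) = 64.16 m, so C_max = 0.277/(0.33 × 19.5 × 64.16) = 0.000671 kg/m³.

0.000671 kg/m³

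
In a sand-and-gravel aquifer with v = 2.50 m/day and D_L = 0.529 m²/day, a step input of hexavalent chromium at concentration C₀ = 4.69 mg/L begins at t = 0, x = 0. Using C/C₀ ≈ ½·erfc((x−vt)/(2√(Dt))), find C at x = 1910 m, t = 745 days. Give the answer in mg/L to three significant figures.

For a continuous step input, C/C₀ ≈ ½·erfc((x−vt)/(2√(Dt))).
vt = 2.50 × 745 = 1862.5 m and 2√(Dt) = 2√(0.529 × 745) = 39.70 m.
Argument (x−vt)/(2√(Dt)) = (1910 − 1862.5)/39.70 = 1.196; ½·erfc(1.196) = 0.04538.
C = 4.69 × 0.04538 = 0.213 mg/L.

0.213 mg/L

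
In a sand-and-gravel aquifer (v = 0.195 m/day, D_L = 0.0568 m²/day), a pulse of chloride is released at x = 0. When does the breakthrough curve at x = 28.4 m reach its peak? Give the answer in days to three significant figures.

144 days

For the 1D instantaneous-source solution, setting ∂C/∂t = 0 at fixed x gives v²t² + 2Dt − x² = 0, so t = (√(D² + v²x²) − D)/v².
√(D² + v²x²) = √(0.0568² + 0.195² × 28.4²) = 5.538; v² = 0.038025.
t = (5.538 − 0.0568)/0.038025 = 144 days (vs. the pure-advection estimate x/v = 146 d).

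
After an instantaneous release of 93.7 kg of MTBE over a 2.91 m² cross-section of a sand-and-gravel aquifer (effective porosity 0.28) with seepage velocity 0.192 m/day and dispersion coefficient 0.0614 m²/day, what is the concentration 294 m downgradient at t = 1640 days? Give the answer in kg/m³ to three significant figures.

1.10 kg/m³

For an instantaneous plane source, C(x,t) = M/(n_e·A·√(4πDt)) · exp(−(x−vt)²/(4Dt)), with n_e·A the pore (flow) area.
Plume center vt = 0.192 × 1640 = 314.88 m, so the well at 294 m is 20.88 m upgradient of the peak.
√(4πDt) = 35.57 m, giving peak height M/(n_e·A·√(4πDt)) = 93.7/(0.28 × 2.91 × 35.57) = 3.233 kg/m³.
(x−vt)²/(4Dt) = (-20.88)²/(4 × 0.0614 × 1640) = 1.082; exp(−1.082) = 0.3389.
C = 3.233 × 0.3389 = 1.10 kg/m³.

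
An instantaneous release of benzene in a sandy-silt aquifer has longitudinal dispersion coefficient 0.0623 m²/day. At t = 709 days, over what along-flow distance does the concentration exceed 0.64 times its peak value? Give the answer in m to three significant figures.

17.8 m

The plume is Gaussian with σ = √(2Dt) = √(2 × 0.0623 × 709) = 9.399 m.
C/C_peak = exp(−Δx²/(2σ²)) = 0.64 ⇒ Δx = σ·√(−2 ln 0.64) = 9.399 × 0.9448 = 8.880 m.
Width = 2Δx = 17.8 m.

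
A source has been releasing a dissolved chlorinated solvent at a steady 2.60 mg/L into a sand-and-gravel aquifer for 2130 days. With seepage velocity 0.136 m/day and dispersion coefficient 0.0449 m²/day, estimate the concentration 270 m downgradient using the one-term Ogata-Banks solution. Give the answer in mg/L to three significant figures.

For a continuous step input, C/C₀ ≈ ½·erfc((x−vt)/(2√(Dt))).
vt = 0.136 × 2130 = 289.68 m and 2√(Dt) = 2√(0.0449 × 2130) = 19.56 m.
Argument (x−vt)/(2√(Dt)) = (270 − 289.68)/19.56 = -1.006; ½·erfc(-1.006) = 0.9226.
C = 2.60 × 0.9226 = 2.40 mg/L.

2.40 mg/L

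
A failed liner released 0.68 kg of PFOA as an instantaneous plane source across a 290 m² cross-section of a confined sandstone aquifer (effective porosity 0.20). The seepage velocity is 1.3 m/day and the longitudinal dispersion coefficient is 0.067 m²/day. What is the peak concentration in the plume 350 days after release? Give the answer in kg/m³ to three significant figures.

0.000683 kg/m³

The peak of an instantaneous 1D plume sits at x = vt; there the Gaussian factor is 1 and C_max = M/(n_e·A·√(4πDt)), where n_e·A is the pore area the mass is dissolved in.
√(4πDt) = √(4π × 0.067 × 350) = 17.17 m, so C_max = 0.68/(0.20 × 290 × 17.17) = 0.000683 kg/m³.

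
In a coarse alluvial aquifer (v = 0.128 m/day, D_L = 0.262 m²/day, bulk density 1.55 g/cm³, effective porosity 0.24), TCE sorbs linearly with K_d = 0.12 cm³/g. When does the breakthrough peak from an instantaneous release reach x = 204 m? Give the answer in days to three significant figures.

Retardation factor R = 1 + ρ_b·K_d/n = 1 + 1.55 × 0.12/0.24 = 1.775.
Sorption retards both mechanisms: v_R = v/R = 0.07211 m/day, D_R = D/R = 0.1476 m²/day.
Peak time from v_R²t² + 2D_R t − x² = 0: t = (√(D_R² + v_R²x²) − D_R)/v_R².
√(D_R² + v_R²x²) = √(0.1476² + 0.07211² × 204²) = 14.71; v_R² = 0.005200.
t = (14.71 − 0.1476)/0.005200 = 2800 days.

2800 days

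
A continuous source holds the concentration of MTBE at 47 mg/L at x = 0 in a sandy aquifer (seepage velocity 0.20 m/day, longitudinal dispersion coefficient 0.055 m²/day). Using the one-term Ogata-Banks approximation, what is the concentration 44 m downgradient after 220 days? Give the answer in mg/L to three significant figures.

23.5 mg/L

For a continuous step input, C/C₀ ≈ ½·erfc((x−vt)/(2√(Dt))).
vt = 0.20 × 220 = 44 m and 2√(Dt) = 2√(0.055 × 220) = 6.957 m.
Argument (x−vt)/(2√(Dt)) = (44 − 44)/6.957 = 0; ½·erfc(0) = 0.5000.
C = 47 × 0.5000 = 23.5 mg/L.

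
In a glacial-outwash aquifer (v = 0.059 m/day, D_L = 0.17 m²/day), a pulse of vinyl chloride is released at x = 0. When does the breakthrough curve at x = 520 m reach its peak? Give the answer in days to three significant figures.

For the 1D instantaneous-source solution, setting ∂C/∂t = 0 at fixed x gives v²t² + 2Dt − x² = 0, so t = (√(D² + v²x²) − D)/v².
√(D² + v²x²) = √(0.17² + 0.059² × 520²) = 30.68; v² = 0.003481.
t = (30.68 − 0.17)/0.003481 = 8760 days (vs. the pure-advection estimate x/v = 8810 d).

8760 days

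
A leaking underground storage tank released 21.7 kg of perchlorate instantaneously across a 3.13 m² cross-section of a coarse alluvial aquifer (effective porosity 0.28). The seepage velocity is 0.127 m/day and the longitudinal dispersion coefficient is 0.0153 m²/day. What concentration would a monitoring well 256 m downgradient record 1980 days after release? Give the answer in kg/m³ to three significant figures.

1.07 kg/m³

For an instantaneous plane source, C(x,t) = M/(n_e·A·√(4πDt)) · exp(−(x−vt)²/(4Dt)), with n_e·A the pore (flow) area.
Plume center vt = 0.127 × 1980 = 251.46 m, so the well at 256 m is 4.54 m downgradient of the peak.
√(4πDt) = 19.51 m, giving peak height M/(n_e·A·√(4πDt)) = 21.7/(0.28 × 3.13 × 19.51) = 1.269 kg/m³.
(x−vt)²/(4Dt) = (4.54)²/(4 × 0.0153 × 1980) = 0.1701; exp(−0.1701) = 0.8436.
C = 1.269 × 0.8436 = 1.07 kg/m³.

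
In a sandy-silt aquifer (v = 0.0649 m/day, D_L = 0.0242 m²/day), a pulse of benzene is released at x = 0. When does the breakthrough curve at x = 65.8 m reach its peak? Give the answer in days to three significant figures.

For the 1D instantaneous-source solution, setting ∂C/∂t = 0 at fixed x gives v²t² + 2Dt − x² = 0, so t = (√(D² + v²x²) − D)/v².
√(D² + v²x²) = √(0.0242² + 0.0649² × 65.8²) = 4.270; v² = 0.00421201.
t = (4.270 − 0.0242)/0.00421201 = 1010 days (vs. the pure-advection estimate x/v = 1010 d).

1010 days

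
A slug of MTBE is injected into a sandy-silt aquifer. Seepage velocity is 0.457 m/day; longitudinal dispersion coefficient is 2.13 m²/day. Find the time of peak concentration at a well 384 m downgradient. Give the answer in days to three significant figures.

For the 1D instantaneous-source solution, setting ∂C/∂t = 0 at fixed x gives v²t² + 2Dt − x² = 0, so t = (√(D² + v²x²) − D)/v².
√(D² + v²x²) = √(2.13² + 0.457² × 384²) = 175.5; v² = 0.208849.
t = (175.5 − 2.13)/0.208849 = 830 days (vs. the pure-advection estimate x/v = 840 d).

830 days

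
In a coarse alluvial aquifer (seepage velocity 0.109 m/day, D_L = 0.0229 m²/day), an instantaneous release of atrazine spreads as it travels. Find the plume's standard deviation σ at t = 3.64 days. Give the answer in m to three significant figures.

Dispersive spreading gives a Gaussian with σ² = 2Dt; advection only shifts the center.
σ = √(2 × 0.0229 × 3.64) = 0.408 m.

0.408 m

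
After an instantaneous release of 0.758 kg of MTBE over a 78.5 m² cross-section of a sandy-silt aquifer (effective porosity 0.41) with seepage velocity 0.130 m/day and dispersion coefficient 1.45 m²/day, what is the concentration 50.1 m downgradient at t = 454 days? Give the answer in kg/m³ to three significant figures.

0.000251 kg/m³

For an instantaneous plane source, C(x,t) = M/(n_e·A·√(4πDt)) · exp(−(x−vt)²/(4Dt)), with n_e·A the pore (flow) area.
Plume center vt = 0.130 × 454 = 59.02 m, so the well at 50.1 m is 8.92 m upgradient of the peak.
√(4πDt) = 90.95 m, giving peak height M/(n_e·A·√(4πDt)) = 0.758/(0.41 × 78.5 × 90.95) = 0.0002589 kg/m³.
(x−vt)²/(4Dt) = (-8.92)²/(4 × 1.45 × 454) = 0.03022; exp(−0.03022) = 0.9702.
C = 0.0002589 × 0.9702 = 0.000251 kg/m³.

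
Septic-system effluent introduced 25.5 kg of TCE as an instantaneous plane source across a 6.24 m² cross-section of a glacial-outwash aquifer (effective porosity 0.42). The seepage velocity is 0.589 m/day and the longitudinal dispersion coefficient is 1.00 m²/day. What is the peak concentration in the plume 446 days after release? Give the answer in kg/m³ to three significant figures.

The peak of an instantaneous 1D plume sits at x = vt; there the Gaussian factor is 1 and C_max = M/(n_e·A·√(4πDt)), where n_e·A is the pore area the mass is dissolved in.
√(4πDt) = √(4π × 1.00 × 446) = 74.86 m, so C_max = 25.5/(0.42 × 6.24 × 74.86) = 0.130 kg/m³.

0.130 kg/m³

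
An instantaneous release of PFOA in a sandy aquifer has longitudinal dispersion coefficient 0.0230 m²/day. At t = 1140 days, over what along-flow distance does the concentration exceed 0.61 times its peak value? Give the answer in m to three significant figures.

The plume is Gaussian with σ = √(2Dt) = √(2 × 0.0230 × 1140) = 7.242 m.
C/C_peak = exp(−Δx²/(2σ²)) = 0.61 ⇒ Δx = σ·√(−2 ln 0.61) = 7.242 × 0.9943 = 7.201 m.
Width = 2Δx = 14.4 m.

14.4 m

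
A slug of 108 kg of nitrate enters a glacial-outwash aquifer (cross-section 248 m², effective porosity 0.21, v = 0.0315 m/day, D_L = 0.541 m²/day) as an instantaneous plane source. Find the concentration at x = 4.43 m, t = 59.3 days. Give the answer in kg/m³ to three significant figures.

0.0981 kg/m³

For an instantaneous plane source, C(x,t) = M/(n_e·A·√(4πDt)) · exp(−(x−vt)²/(4Dt)), with n_e·A the pore (flow) area.
Plume center vt = 0.0315 × 59.3 = 1.86795 m, so the well at 4.43 m is 2.56205 m downgradient of the peak.
√(4πDt) = 20.08 m, giving peak height M/(n_e·A·√(4πDt)) = 108/(0.21 × 248 × 20.08) = 0.1033 kg/m³.
(x−vt)²/(4Dt) = (2.56205)²/(4 × 0.541 × 59.3) = 0.05115; exp(−0.05115) = 0.9501.
C = 0.1033 × 0.9501 = 0.0981 kg/m³.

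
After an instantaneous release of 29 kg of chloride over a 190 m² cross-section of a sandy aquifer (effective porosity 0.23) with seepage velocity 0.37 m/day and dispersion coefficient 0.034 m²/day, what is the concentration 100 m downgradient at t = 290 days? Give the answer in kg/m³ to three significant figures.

0.0154 kg/m³

For an instantaneous plane source, C(x,t) = M/(n_e·A·√(4πDt)) · exp(−(x−vt)²/(4Dt)), with n_e·A the pore (flow) area.
Plume center vt = 0.37 × 290 = 107.3 m, so the well at 100 m is 7.3 m upgradient of the peak.
√(4πDt) = 11.13 m, giving peak height M/(n_e·A·√(4πDt)) = 29/(0.23 × 190 × 11.13) = 0.05962 kg/m³.
(x−vt)²/(4Dt) = (-7.3)²/(4 × 0.034 × 290) = 1.351; exp(−1.351) = 0.2590.
C = 0.05962 × 0.2590 = 0.0154 kg/m³.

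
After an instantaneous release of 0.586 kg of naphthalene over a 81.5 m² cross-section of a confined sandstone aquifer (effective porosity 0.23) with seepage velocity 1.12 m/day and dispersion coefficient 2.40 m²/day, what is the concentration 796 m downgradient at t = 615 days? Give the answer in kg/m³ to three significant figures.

For an instantaneous plane source, C(x,t) = M/(n_e·A·√(4πDt)) · exp(−(x−vt)²/(4Dt)), with n_e·A the pore (flow) area.
Plume center vt = 1.12 × 615 = 688.8 m, so the well at 796 m is 107.2 m downgradient of the peak.
√(4πDt) = 136.2 m, giving peak height M/(n_e·A·√(4πDt)) = 0.586/(0.23 × 81.5 × 136.2) = 0.0002295 kg/m³.
(x−vt)²/(4Dt) = (107.2)²/(4 × 2.40 × 615) = 1.946; exp(−1.946) = 0.1428.
C = 0.0002295 × 0.1428 = 3.28e-05 kg/m³.

3.28e-05 kg/m³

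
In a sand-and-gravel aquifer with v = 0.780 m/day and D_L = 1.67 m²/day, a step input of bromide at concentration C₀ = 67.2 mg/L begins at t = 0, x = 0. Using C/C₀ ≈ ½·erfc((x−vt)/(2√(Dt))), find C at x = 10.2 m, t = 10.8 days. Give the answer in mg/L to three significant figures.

25.8 mg/L

For a continuous step input, C/C₀ ≈ ½·erfc((x−vt)/(2√(Dt))).
vt = 0.780 × 10.8 = 8.424 m and 2√(Dt) = 2√(1.67 × 10.8) = 8.494 m.
Argument (x−vt)/(2√(Dt)) = (10.2 − 8.424)/8.494 = 0.2091; ½·erfc(0.2091) = 0.3837.
C = 67.2 × 0.3837 = 25.8 mg/L.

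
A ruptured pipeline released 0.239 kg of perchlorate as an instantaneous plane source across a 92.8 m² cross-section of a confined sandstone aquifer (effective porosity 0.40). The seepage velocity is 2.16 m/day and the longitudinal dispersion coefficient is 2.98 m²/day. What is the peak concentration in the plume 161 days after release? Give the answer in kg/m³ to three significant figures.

The peak of an instantaneous 1D plume sits at x = vt; there the Gaussian factor is 1 and C_max = M/(n_e·A·√(4πDt)), where n_e·A is the pore area the mass is dissolved in.
√(4πDt) = √(4π × 2.98 × 161) = 77.65 m, so C_max = 0.239/(0.40 × 92.8 × 77.65) = 8.29e-05 kg/m³.

8.29e-05 kg/m³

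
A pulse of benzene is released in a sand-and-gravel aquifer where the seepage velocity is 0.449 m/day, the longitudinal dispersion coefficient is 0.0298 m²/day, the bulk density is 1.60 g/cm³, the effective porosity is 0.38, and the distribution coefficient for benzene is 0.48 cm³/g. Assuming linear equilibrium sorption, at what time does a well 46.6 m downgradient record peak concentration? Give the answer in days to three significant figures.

Retardation factor R = 1 + ρ_b·K_d/n = 1 + 1.60 × 0.48/0.38 = 3.021.
Sorption retards both mechanisms: v_R = v/R = 0.1486 m/day, D_R = D/R = 0.009864 m²/day.
Peak time from v_R²t² + 2D_R t − x² = 0: t = (√(D_R² + v_R²x²) − D_R)/v_R².
√(D_R² + v_R²x²) = √(0.009864² + 0.1486² × 46.6²) = 6.925; v_R² = 0.02208.
t = (6.925 − 0.009864)/0.02208 = 313 days.

313 days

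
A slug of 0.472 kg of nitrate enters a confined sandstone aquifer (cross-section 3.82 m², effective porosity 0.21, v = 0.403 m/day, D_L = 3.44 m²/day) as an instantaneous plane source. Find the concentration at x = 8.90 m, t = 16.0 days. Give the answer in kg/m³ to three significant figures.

0.0218 kg/m³

For an instantaneous plane source, C(x,t) = M/(n_e·A·√(4πDt)) · exp(−(x−vt)²/(4Dt)), with n_e·A the pore (flow) area.
Plume center vt = 0.403 × 16.0 = 6.448 m, so the well at 8.90 m is 2.452 m downgradient of the peak.
√(4πDt) = 26.30 m, giving peak height M/(n_e·A·√(4πDt)) = 0.472/(0.21 × 3.82 × 26.30) = 0.02237 kg/m³.
(x−vt)²/(4Dt) = (2.452)²/(4 × 3.44 × 16.0) = 0.02731; exp(−0.02731) = 0.9731.
C = 0.02237 × 0.9731 = 0.0218 kg/m³.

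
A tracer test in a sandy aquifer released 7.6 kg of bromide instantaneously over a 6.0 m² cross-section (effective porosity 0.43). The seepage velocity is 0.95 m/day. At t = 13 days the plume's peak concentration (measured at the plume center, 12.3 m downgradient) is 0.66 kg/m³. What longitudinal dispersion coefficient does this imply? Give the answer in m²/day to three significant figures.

At the plume center C_max = M/(n_e·A·√(4πDt)), so D = M²/(4πt·(n_e·A·C_max)²).
n_e·A·C_max = 0.43 × 6.0 × 0.66 = 1.703 kg/m.
D = 7.6²/(4π × 13 × 1.703²) = 0.122 m²/day.

0.122 m²/day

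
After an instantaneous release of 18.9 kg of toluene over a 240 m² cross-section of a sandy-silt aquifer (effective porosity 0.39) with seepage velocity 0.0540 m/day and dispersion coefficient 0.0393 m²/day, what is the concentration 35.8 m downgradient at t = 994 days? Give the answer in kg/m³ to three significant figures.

For an instantaneous plane source, C(x,t) = M/(n_e·A·√(4πDt)) · exp(−(x−vt)²/(4Dt)), with n_e·A the pore (flow) area.
Plume center vt = 0.0540 × 994 = 53.676 m, so the well at 35.8 m is 17.876 m upgradient of the peak.
√(4πDt) = 22.16 m, giving peak height M/(n_e·A·√(4πDt)) = 18.9/(0.39 × 240 × 22.16) = 0.009112 kg/m³.
(x−vt)²/(4Dt) = (-17.876)²/(4 × 0.0393 × 994) = 2.045; exp(−2.045) = 0.1294.
C = 0.009112 × 0.1294 = 0.00118 kg/m³.

0.00118 kg/m³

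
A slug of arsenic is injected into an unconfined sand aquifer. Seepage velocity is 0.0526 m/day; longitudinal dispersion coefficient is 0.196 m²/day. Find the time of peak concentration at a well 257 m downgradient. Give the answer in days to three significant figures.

For the 1D instantaneous-source solution, setting ∂C/∂t = 0 at fixed x gives v²t² + 2Dt − x² = 0, so t = (√(D² + v²x²) − D)/v².
√(D² + v²x²) = √(0.196² + 0.0526² × 257²) = 13.52; v² = 0.00276676.
t = (13.52 − 0.196)/0.00276676 = 4820 days (vs. the pure-advection estimate x/v = 4890 d).

4820 days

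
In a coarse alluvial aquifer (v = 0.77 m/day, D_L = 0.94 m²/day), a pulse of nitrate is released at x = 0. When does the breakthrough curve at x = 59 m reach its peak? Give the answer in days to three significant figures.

For the 1D instantaneous-source solution, setting ∂C/∂t = 0 at fixed x gives v²t² + 2Dt − x² = 0, so t = (√(D² + v²x²) − D)/v².
√(D² + v²x²) = √(0.94² + 0.77² × 59²) = 45.44; v² = 0.5929.
t = (45.44 − 0.94)/0.5929 = 75.1 days (vs. the pure-advection estimate x/v = 76.6 d).

75.1 days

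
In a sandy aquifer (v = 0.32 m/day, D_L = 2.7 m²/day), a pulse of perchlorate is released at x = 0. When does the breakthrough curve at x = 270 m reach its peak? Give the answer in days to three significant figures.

For the 1D instantaneous-source solution, setting ∂C/∂t = 0 at fixed x gives v²t² + 2Dt − x² = 0, so t = (√(D² + v²x²) − D)/v².
√(D² + v²x²) = √(2.7² + 0.32² × 270²) = 86.44; v² = 0.1024.
t = (86.44 − 2.7)/0.1024 = 818 days (vs. the pure-advection estimate x/v = 844 d).

818 days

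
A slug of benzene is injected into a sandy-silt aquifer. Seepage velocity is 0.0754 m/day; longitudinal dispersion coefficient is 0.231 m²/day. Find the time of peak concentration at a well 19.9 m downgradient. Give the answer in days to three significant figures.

226 days

For the 1D instantaneous-source solution, setting ∂C/∂t = 0 at fixed x gives v²t² + 2Dt − x² = 0, so t = (√(D² + v²x²) − D)/v².
√(D² + v²x²) = √(0.231² + 0.0754² × 19.9²) = 1.518; v² = 0.00568516.
t = (1.518 − 0.231)/0.00568516 = 226 days (vs. the pure-advection estimate x/v = 264 d).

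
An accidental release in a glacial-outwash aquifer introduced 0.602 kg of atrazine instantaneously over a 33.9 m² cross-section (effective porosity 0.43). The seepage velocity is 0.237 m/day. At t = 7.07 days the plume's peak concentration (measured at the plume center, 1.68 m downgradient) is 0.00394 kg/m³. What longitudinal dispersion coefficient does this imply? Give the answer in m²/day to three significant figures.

1.24 m²/day

At the plume center C_max = M/(n_e·A·√(4πDt)), so D = M²/(4πt·(n_e·A·C_max)²).
n_e·A·C_max = 0.43 × 33.9 × 0.00394 = 0.05743 kg/m.
D = 0.602²/(4π × 7.07 × 0.05743²) = 1.24 m²/day.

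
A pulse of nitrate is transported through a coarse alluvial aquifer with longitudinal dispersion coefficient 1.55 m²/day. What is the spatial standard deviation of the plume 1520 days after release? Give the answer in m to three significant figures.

Dispersive spreading gives a Gaussian with σ² = 2Dt; advection only shifts the center.
σ = √(2 × 1.55 × 1520) = 68.6 m.

68.6 m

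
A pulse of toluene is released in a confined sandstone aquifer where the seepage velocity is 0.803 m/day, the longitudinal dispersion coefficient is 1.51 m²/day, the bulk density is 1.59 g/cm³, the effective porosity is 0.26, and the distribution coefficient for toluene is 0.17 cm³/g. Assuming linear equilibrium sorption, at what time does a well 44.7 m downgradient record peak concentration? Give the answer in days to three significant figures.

109 days

Retardation factor R = 1 + ρ_b·K_d/n = 1 + 1.59 × 0.17/0.26 = 2.040.
Sorption retards both mechanisms: v_R = v/R = 0.3936 m/day, D_R = D/R = 0.7402 m²/day.
Peak time from v_R²t² + 2D_R t − x² = 0: t = (√(D_R² + v_R²x²) − D_R)/v_R².
√(D_R² + v_R²x²) = √(0.7402² + 0.3936² × 44.7²) = 17.61; v_R² = 0.1549.
t = (17.61 − 0.7402)/0.1549 = 109 days.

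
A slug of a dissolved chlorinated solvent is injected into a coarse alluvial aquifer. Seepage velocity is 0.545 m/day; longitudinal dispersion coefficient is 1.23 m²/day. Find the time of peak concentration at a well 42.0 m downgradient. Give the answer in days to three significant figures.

For the 1D instantaneous-source solution, setting ∂C/∂t = 0 at fixed x gives v²t² + 2Dt − x² = 0, so t = (√(D² + v²x²) − D)/v².
√(D² + v²x²) = √(1.23² + 0.545² × 42.0²) = 22.92; v² = 0.297025.
t = (22.92 − 1.23)/0.297025 = 73.0 days (vs. the pure-advection estimate x/v = 77.1 d).

73.0 days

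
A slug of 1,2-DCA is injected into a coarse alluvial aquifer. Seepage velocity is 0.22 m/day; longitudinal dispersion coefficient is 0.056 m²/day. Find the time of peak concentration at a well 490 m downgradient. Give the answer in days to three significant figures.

For the 1D instantaneous-source solution, setting ∂C/∂t = 0 at fixed x gives v²t² + 2Dt − x² = 0, so t = (√(D² + v²x²) − D)/v².
√(D² + v²x²) = √(0.056² + 0.22² × 490²) = 107.8; v² = 0.0484.
t = (107.8 − 0.056)/0.0484 = 2230 days (vs. the pure-advection estimate x/v = 2230 d).

2230 days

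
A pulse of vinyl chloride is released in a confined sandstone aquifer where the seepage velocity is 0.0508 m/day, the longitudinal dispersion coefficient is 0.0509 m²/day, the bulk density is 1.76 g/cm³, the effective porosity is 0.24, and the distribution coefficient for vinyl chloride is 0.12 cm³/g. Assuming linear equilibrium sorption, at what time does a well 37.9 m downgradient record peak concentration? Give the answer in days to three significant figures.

1370 days

Retardation factor R = 1 + ρ_b·K_d/n = 1 + 1.76 × 0.12/0.24 = 1.880.
Sorption retards both mechanisms: v_R = v/R = 0.02702 m/day, D_R = D/R = 0.02707 m²/day.
Peak time from v_R²t² + 2D_R t − x² = 0: t = (√(D_R² + v_R²x²) − D_R)/v_R².
√(D_R² + v_R²x²) = √(0.02707² + 0.02702² × 37.9²) = 1.024; v_R² = 0.0007301.
t = (1.024 − 0.02707)/0.0007301 = 1370 days.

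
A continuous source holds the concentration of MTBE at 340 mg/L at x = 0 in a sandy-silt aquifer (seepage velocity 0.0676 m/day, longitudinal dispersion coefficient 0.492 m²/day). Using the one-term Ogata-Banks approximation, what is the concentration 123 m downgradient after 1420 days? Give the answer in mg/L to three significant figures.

For a continuous step input, C/C₀ ≈ ½·erfc((x−vt)/(2√(Dt))).
vt = 0.0676 × 1420 = 95.992 m and 2√(Dt) = 2√(0.492 × 1420) = 52.86 m.
Argument (x−vt)/(2√(Dt)) = (123 − 95.992)/52.86 = 0.5109; ½·erfc(0.5109) = 0.2350.
C = 340 × 0.2350 = 79.9 mg/L.

79.9 mg/L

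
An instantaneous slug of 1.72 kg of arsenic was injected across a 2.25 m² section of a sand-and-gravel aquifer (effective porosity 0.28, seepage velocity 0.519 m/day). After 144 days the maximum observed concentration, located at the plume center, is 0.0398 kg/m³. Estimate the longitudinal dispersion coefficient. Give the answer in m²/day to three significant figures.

At the plume center C_max = M/(n_e·A·√(4πDt)), so D = M²/(4πt·(n_e·A·C_max)²).
n_e·A·C_max = 0.28 × 2.25 × 0.0398 = 0.02507 kg/m.
D = 1.72²/(4π × 144 × 0.02507²) = 2.60 m²/day.

2.60 m²/day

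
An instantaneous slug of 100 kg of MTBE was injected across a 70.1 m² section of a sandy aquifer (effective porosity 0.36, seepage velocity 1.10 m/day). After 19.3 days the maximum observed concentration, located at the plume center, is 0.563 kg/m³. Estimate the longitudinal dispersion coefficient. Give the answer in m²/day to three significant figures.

At the plume center C_max = M/(n_e·A·√(4πDt)), so D = M²/(4πt·(n_e·A·C_max)²).
n_e·A·C_max = 0.36 × 70.1 × 0.563 = 14.21 kg/m.
D = 100²/(4π × 19.3 × 14.21²) = 0.204 m²/day.

0.204 m²/day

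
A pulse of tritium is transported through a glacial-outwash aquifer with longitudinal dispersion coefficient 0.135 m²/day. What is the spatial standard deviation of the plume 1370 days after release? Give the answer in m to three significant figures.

19.2 m

Dispersive spreading gives a Gaussian with σ² = 2Dt; advection only shifts the center.
σ = √(2 × 0.135 × 1370) = 19.2 m.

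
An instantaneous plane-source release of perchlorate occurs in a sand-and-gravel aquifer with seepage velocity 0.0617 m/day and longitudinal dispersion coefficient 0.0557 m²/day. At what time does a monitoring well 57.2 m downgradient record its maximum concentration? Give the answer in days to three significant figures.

913 days

For the 1D instantaneous-source solution, setting ∂C/∂t = 0 at fixed x gives v²t² + 2Dt − x² = 0, so t = (√(D² + v²x²) − D)/v².
√(D² + v²x²) = √(0.0557² + 0.0617² × 57.2²) = 3.530; v² = 0.00380689.
t = (3.530 − 0.0557)/0.00380689 = 913 days (vs. the pure-advection estimate x/v = 927 d).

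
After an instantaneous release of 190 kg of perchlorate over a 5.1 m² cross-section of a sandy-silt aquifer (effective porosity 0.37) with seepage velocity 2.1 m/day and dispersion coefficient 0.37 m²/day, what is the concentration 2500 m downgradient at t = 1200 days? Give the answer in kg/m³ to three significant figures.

For an instantaneous plane source, C(x,t) = M/(n_e·A·√(4πDt)) · exp(−(x−vt)²/(4Dt)), with n_e·A the pore (flow) area.
Plume center vt = 2.1 × 1200 = 2520 m, so the well at 2500 m is 20 m upgradient of the peak.
√(4πDt) = 74.70 m, giving peak height M/(n_e·A·√(4πDt)) = 190/(0.37 × 5.1 × 74.70) = 1.348 kg/m³.
(x−vt)²/(4Dt) = (-20)²/(4 × 0.37 × 1200) = 0.2252; exp(−0.2252) = 0.7984.
C = 1.348 × 0.7984 = 1.08 kg/m³.

1.08 kg/m³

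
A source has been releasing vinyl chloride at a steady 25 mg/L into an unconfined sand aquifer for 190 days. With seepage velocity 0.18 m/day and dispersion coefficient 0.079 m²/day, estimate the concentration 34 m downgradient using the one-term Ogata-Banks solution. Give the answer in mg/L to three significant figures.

For a continuous step input, C/C₀ ≈ ½·erfc((x−vt)/(2√(Dt))).
vt = 0.18 × 190 = 34.2 m and 2√(Dt) = 2√(0.079 × 190) = 7.749 m.
Argument (x−vt)/(2√(Dt)) = (34 − 34.2)/7.749 = -0.02581; ½·erfc(-0.02581) = 0.5146.
C = 25 × 0.5146 = 12.9 mg/L.

12.9 mg/L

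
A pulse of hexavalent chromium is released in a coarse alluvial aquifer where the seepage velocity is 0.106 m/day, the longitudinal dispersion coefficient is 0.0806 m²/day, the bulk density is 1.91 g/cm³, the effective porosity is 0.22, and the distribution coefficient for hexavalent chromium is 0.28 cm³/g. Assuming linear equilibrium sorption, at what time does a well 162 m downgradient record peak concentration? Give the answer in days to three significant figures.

5220 days

Retardation factor R = 1 + ρ_b·K_d/n = 1 + 1.91 × 0.28/0.22 = 3.431.
Sorption retards both mechanisms: v_R = v/R = 0.03089 m/day, D_R = D/R = 0.02349 m²/day.
Peak time from v_R²t² + 2D_R t − x² = 0: t = (√(D_R² + v_R²x²) − D_R)/v_R².
√(D_R² + v_R²x²) = √(0.02349² + 0.03089² × 162²) = 5.004; v_R² = 0.0009542.
t = (5.004 − 0.02349)/0.0009542 = 5220 days.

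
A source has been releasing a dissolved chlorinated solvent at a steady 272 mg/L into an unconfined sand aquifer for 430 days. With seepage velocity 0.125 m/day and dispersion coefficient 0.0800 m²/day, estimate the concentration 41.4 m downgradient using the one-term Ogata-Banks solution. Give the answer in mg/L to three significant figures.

For a continuous step input, C/C₀ ≈ ½·erfc((x−vt)/(2√(Dt))).
vt = 0.125 × 430 = 53.75 m and 2√(Dt) = 2√(0.0800 × 430) = 11.73 m.
Argument (x−vt)/(2√(Dt)) = (41.4 − 53.75)/11.73 = -1.053; ½·erfc(-1.053) = 0.9318.
C = 272 × 0.9318 = 253 mg/L.

253 mg/L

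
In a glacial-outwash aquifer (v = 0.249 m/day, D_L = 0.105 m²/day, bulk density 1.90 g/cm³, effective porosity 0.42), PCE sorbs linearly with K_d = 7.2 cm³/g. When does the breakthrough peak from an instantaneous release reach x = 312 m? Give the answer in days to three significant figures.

42000 days

Retardation factor R = 1 + ρ_b·K_d/n = 1 + 1.90 × 7.2/0.42 = 33.57.
Sorption retards both mechanisms: v_R = v/R = 0.007417 m/day, D_R = D/R = 0.003128 m²/day.
Peak time from v_R²t² + 2D_R t − x² = 0: t = (√(D_R² + v_R²x²) − D_R)/v_R².
√(D_R² + v_R²x²) = √(0.003128² + 0.007417² × 312²) = 2.314; v_R² = 5.501e-05.
t = (2.314 − 0.003128)/5.501e-05 = 42000 days.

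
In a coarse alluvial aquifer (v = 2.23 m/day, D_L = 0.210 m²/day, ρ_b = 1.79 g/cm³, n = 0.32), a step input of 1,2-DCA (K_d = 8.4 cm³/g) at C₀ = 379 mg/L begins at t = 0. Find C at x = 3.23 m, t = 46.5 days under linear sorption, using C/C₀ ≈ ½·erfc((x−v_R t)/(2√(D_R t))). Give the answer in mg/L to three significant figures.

Retardation factor R = 1 + ρ_b·K_d/n = 1 + 1.79 × 8.4/0.32 = 47.99.
Sorption retards both mechanisms: v_R = v/R = 0.04647 m/day, D_R = D/R = 0.004376 m²/day.
v_R·t = 0.04647 × 46.5 = 2.160855 m; 2√(D_R t) = 0.9022 m; argument = (3.23 − 2.160855)/0.9022 = 1.185.
C = C₀ × ½·erfc(1.185) = 379 × 0.04688 = 17.8 mg/L.

17.8 mg/L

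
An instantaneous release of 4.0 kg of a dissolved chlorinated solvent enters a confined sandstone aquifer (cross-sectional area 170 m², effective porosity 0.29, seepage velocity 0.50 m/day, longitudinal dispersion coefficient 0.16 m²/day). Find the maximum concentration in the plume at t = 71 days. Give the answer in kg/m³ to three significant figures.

0.00679 kg/m³

The peak of an instantaneous 1D plume sits at x = vt; there the Gaussian factor is 1 and C_max = M/(n_e·A·√(4πDt)), where n_e·A is the pore area the mass is dissolved in.
√(4πDt) = √(4π × 0.16 × 71) = 11.95 m, so C_max = 4.0/(0.29 × 170 × 11.95) = 0.00679 kg/m³.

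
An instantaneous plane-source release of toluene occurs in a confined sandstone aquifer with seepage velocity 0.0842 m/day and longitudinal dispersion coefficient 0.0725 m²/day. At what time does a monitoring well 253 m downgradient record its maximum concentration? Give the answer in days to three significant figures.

For the 1D instantaneous-source solution, setting ∂C/∂t = 0 at fixed x gives v²t² + 2Dt − x² = 0, so t = (√(D² + v²x²) − D)/v².
√(D² + v²x²) = √(0.0725² + 0.0842² × 253²) = 21.30; v² = 0.00708964.
t = (21.30 − 0.0725)/0.00708964 = 2990 days (vs. the pure-advection estimate x/v = 3000 d).

2990 days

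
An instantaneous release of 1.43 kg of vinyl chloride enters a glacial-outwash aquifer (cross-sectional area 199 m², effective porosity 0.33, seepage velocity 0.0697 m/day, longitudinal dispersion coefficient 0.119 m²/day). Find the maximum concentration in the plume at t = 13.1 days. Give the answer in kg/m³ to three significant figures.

The peak of an instantaneous 1D plume sits at x = vt; there the Gaussian factor is 1 and C_max = M/(n_e·A·√(4πDt)), where n_e·A is the pore area the mass is dissolved in.
√(4πDt) = √(4π × 0.119 × 13.1) = 4.426 m, so C_max = 1.43/(0.33 × 199 × 4.426) = 0.00492 kg/m³.

0.00492 kg/m³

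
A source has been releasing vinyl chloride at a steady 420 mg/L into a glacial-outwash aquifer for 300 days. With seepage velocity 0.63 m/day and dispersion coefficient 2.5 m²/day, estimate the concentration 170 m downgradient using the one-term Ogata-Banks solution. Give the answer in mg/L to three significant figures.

For a continuous step input, C/C₀ ≈ ½·erfc((x−vt)/(2√(Dt))).
vt = 0.63 × 300 = 189 m and 2√(Dt) = 2√(2.5 × 300) = 54.77 m.
Argument (x−vt)/(2√(Dt)) = (170 − 189)/54.77 = -0.3469; ½·erfc(-0.3469) = 0.6881.
C = 420 × 0.6881 = 289 mg/L.

289 mg/L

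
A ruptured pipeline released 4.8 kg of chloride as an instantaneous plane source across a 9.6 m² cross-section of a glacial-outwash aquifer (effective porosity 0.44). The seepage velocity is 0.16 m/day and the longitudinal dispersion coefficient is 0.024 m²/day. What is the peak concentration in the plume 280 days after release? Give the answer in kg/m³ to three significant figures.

0.124 kg/m³

The peak of an instantaneous 1D plume sits at x = vt; there the Gaussian factor is 1 and C_max = M/(n_e·A·√(4πDt)), where n_e·A is the pore area the mass is dissolved in.
√(4πDt) = √(4π × 0.024 × 280) = 9.189 m, so C_max = 4.8/(0.44 × 9.6 × 9.189) = 0.124 kg/m³.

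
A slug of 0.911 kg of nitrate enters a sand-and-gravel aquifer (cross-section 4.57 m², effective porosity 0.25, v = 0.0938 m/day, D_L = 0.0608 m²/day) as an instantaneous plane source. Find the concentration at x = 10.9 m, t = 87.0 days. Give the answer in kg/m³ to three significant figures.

0.0686 kg/m³

For an instantaneous plane source, C(x,t) = M/(n_e·A·√(4πDt)) · exp(−(x−vt)²/(4Dt)), with n_e·A the pore (flow) area.
Plume center vt = 0.0938 × 87.0 = 8.1606 m, so the well at 10.9 m is 2.7394 m downgradient of the peak.
√(4πDt) = 8.153 m, giving peak height M/(n_e·A·√(4πDt)) = 0.911/(0.25 × 4.57 × 8.153) = 0.09780 kg/m³.
(x−vt)²/(4Dt) = (2.7394)²/(4 × 0.0608 × 87.0) = 0.3547; exp(−0.3547) = 0.7014.
C = 0.09780 × 0.7014 = 0.0686 kg/m³.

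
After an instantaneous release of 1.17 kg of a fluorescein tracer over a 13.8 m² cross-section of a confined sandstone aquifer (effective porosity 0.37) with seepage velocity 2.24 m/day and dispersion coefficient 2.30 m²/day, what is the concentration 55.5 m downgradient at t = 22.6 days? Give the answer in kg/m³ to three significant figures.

0.00800 kg/m³

For an instantaneous plane source, C(x,t) = M/(n_e·A·√(4πDt)) · exp(−(x−vt)²/(4Dt)), with n_e·A the pore (flow) area.
Plume center vt = 2.24 × 22.6 = 50.624 m, so the well at 55.5 m is 4.876 m downgradient of the peak.
√(4πDt) = 25.56 m, giving peak height M/(n_e·A·√(4πDt)) = 1.17/(0.37 × 13.8 × 25.56) = 0.008965 kg/m³.
(x−vt)²/(4Dt) = (4.876)²/(4 × 2.30 × 22.6) = 0.1143; exp(−0.1143) = 0.8920.
C = 0.008965 × 0.8920 = 0.00800 kg/m³.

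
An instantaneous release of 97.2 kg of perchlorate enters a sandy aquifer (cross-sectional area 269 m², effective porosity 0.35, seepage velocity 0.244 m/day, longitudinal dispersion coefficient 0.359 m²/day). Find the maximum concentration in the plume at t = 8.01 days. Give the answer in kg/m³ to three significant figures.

0.172 kg/m³

The peak of an instantaneous 1D plume sits at x = vt; there the Gaussian factor is 1 and C_max = M/(n_e·A·√(4πDt)), where n_e·A is the pore area the mass is dissolved in.
√(4πDt) = √(4π × 0.359 × 8.01) = 6.011 m, so C_max = 97.2/(0.35 × 269 × 6.011) = 0.172 kg/m³.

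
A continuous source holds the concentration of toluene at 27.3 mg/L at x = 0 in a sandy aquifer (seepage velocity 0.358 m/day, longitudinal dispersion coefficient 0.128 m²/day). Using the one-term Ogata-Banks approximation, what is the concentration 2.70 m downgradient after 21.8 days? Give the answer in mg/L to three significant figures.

26.9 mg/L

For a continuous step input, C/C₀ ≈ ½·erfc((x−vt)/(2√(Dt))).
vt = 0.358 × 21.8 = 7.8044 m and 2√(Dt) = 2√(0.128 × 21.8) = 3.341 m.
Argument (x−vt)/(2√(Dt)) = (2.70 − 7.8044)/3.341 = -1.528; ½·erfc(-1.528) = 0.9846.
C = 27.3 × 0.9846 = 26.9 mg/L.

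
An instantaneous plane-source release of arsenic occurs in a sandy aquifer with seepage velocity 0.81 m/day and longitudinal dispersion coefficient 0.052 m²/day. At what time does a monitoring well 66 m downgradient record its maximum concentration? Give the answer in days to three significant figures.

81.4 days

For the 1D instantaneous-source solution, setting ∂C/∂t = 0 at fixed x gives v²t² + 2Dt − x² = 0, so t = (√(D² + v²x²) − D)/v².
√(D² + v²x²) = √(0.052² + 0.81² × 66²) = 53.46; v² = 0.6561.
t = (53.46 − 0.052)/0.6561 = 81.4 days (vs. the pure-advection estimate x/v = 81.5 d).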